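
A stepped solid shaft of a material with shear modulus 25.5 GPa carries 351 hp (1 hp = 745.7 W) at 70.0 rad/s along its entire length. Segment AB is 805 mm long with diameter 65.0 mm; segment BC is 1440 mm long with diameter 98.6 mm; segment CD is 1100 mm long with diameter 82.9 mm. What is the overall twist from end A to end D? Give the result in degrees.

ω = 70.0 rad/s, so T = P/ω = 351×745.7 / 70.00 = 3739 N·m.
J_AB = π(0.0650)⁴/32 = 1.75×10^-6 m⁴; J_BC = π(0.0986)⁴/32 = 9.28×10^-6 m⁴; J_CD = π(0.0829)⁴/32 = 4.64×10^-6 m⁴.
θ = (T/G)·Σ L_i/J_i = (3739/25.5×10⁹)·(0.805/1.75×10^-6 + 1.44/9.28×10^-6 + 1.10/4.64×10^-6) = 0.1249 rad.

7.16°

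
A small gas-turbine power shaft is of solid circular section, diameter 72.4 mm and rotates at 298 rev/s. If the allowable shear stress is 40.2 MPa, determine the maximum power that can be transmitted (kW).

J = πd⁴/32 = π(0.0724)⁴/32 = 2.697×10^-6 m⁴.
T_max = τ_allow·J/r = 4.02×10^7 × 2.697×10^-6 / 0.0362 = 2996 N·m.
ω = 2π·298 = 1872 rad/s, so P_max = T_max·ω = 5.609×10^6 W.

5610 kW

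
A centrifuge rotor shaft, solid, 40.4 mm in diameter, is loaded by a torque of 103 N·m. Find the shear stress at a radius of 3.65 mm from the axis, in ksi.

0.208 ksi

J = πd⁴/32 = π(0.0404)⁴/32 = 2.615×10^-7 m⁴.
Shear stress varies linearly with radius: τ = T·r/J = 103.0 × 0.00365 / 2.615×10^-7 = 1.437×10^6 Pa.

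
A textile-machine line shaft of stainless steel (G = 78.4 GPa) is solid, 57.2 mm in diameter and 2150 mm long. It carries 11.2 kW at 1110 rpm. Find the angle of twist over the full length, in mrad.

ω = 2π·1110/60 = 116.2 rad/s, so T = P/ω = 11.2×10³ / 116.2 = 96.35 N·m.
J = πd⁴/32 = π(0.0572)⁴/32 = 1.051×10^-6 m⁴.
θ = T·L/(G·J) = 96.35 × 2.15 / (78.4×10⁹ × 1.051×10^-6) = 2.514×10^-3 rad.

2.51 mrad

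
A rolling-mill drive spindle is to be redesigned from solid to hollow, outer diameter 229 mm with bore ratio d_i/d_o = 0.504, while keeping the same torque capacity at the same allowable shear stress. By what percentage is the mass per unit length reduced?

22.0 %

Equal τ_max and T ⇒ the solid shaft needs d_s³ = d_o³(1−k⁴), so d_s = 229·(1−0.504⁴)^(1/3) = 224.0 mm.
Area ratio A_h/A_s = d_o²(1−k²)/d_s² = (1−k²)/(1−k⁴)^(2/3) = 0.7799.
Mass saving = 1 − 0.7799 = 22.0 %.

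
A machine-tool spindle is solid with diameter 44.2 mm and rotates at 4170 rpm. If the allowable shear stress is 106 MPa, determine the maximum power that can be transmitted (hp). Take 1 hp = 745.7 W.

1050 hp

J = πd⁴/32 = π(0.0442)⁴/32 = 3.747×10^-7 m⁴.
T_max = τ_allow·J/r = 1.06×10^8 × 3.747×10^-7 / 0.0221 = 1797 N·m.
ω = 2π·4170/60 = 436.7 rad/s, so P_max = T_max·ω = 7.848×10^5 W.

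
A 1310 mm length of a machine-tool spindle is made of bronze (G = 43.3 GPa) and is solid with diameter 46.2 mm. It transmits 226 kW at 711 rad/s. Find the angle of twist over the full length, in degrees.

1.23°

ω = 711 rad/s, so T = P/ω = 226×10³ / 711.0 = 317.9 N·m.
J = πd⁴/32 = π(0.0462)⁴/32 = 4.473×10^-7 m⁴.
θ = T·L/(G·J) = 317.9 × 1.31 / (43.3×10⁹ × 4.473×10^-7) = 0.02150 rad.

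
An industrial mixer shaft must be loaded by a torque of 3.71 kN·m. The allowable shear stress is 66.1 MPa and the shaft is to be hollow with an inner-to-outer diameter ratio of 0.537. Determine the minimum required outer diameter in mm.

67.8 mm

For a hollow shaft with d_i/d_o = 0.537: τ_max = 16T/(π d_o³ (1−k⁴)), so d_o = [16T/(π τ_allow (1−k⁴))]^(1/3) = [16·3710/(π·6.61×10^7·0.9168)]^(1/3) = 0.06781 m.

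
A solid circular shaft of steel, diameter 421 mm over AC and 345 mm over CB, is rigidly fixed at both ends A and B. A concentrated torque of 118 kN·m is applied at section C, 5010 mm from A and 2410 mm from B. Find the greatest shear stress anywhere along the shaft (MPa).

Compatibility: T_A·a/J_AC = T_B·b/J_CB with T_A + T_B = T₀.
J_AC = 3.08×10^-3 m⁴, J_CB = 1.39×10^-3 m⁴, so T_A = T₀·(J_AC/a)/((J_AC/a)+(J_CB/b)) = 60900 N·m, T_B = 57100 N·m.
τ in each portion: τ_AC = 4.16×10^6 Pa, τ_CB = 7.08×10^6 Pa; maximum is in CB.
τ_max = T_CB·r/J = 57100·0.172/1.39×10^-3 = 7.081×10^6 Pa.

7.08 MPa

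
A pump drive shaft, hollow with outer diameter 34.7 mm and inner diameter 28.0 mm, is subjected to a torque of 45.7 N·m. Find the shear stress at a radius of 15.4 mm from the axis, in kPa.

J = π(d_o⁴ − d_i⁴)/32 = π(0.0347⁴ − 0.0280⁴)/32 = 8.199×10^-8 m⁴.
Shear stress varies linearly with radius: τ = T·r/J = 45.70 × 0.0154 / 8.199×10^-8 = 8.583×10^6 Pa.

8580 kPa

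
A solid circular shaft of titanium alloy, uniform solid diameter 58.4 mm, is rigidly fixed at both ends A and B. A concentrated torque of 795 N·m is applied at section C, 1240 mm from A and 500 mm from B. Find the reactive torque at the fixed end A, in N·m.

With uniform GJ and both ends fixed, compatibility θ_AC = θ_CB gives T_A·a = T_B·b, together with T_A + T_B = T₀.
T_A = T₀·b/(a+b) = 795.0·500/1740 = 228.4 N·m; T_B = 566.6 N·m.

228 N·m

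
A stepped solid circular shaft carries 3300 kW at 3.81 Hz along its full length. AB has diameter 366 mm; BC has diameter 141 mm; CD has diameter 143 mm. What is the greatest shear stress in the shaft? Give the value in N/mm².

250 N/mm²

ω = 2π·3.81 = 23.94 rad/s, so T = P/ω = 3300×10³ / 23.94 = 137900 N·m.
Under the same torque, τ_max = 16T/(πd³) is largest where d is smallest — segment BC (d = 141 mm).
τ_max = 16·137900/(π·(0.141)³) = 2.505×10^8 Pa.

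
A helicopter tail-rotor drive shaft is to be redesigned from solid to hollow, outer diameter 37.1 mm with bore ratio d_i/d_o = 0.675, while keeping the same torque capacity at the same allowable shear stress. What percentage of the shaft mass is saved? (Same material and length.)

Equal τ_max and T ⇒ the solid shaft needs d_s³ = d_o³(1−k⁴), so d_s = 37.1·(1−0.675⁴)^(1/3) = 34.33 mm.
Area ratio A_h/A_s = d_o²(1−k²)/d_s² = (1−k²)/(1−k⁴)^(2/3) = 0.6357.
Mass saving = 1 − 0.6357 = 36.4 %.

36.4 %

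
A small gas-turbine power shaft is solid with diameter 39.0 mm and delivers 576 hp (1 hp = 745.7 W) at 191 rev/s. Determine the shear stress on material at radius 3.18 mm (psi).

ω = 2π·191 = 1200 rad/s, so T = P/ω = 576×745.7 / 1200 = 357.9 N·m.
J = πd⁴/32 = π(0.0390)⁴/32 = 2.271×10^-7 m⁴.
Shear stress varies linearly with radius: τ = T·r/J = 357.9 × 0.00318 / 2.271×10^-7 = 5.011×10^6 Pa.

727 psi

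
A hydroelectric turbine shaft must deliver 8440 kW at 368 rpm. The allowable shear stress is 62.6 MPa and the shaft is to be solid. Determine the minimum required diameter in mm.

ω = 2π·368/60 = 38.54 rad/s, so T = P/ω = 8440×10³ / 38.54 = 219000 N·m.
For a solid shaft τ_max = 16T/(πd³), so d = (16T/(π τ_allow))^(1/3) = (16·219000/(π·6.26×10^7))^(1/3) = 0.2612 m.

261 mm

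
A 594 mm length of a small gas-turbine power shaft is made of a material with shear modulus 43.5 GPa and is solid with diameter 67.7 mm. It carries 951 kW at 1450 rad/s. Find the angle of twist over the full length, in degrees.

0.249°

ω = 1450 rad/s, so T = P/ω = 951×10³ / 1450 = 655.9 N·m.
J = πd⁴/32 = π(0.0677)⁴/32 = 2.062×10^-6 m⁴.
θ = T·L/(G·J) = 655.9 × 0.594 / (43.5×10⁹ × 2.062×10^-6) = 4.343×10^-3 rad.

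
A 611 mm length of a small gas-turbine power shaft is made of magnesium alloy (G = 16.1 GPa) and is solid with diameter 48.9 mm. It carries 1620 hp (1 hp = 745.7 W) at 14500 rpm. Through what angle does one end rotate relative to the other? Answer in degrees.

3.08°

ω = 2π·14500/60 = 1518 rad/s, so T = P/ω = 1620×745.7 / 1518 = 795.6 N·m.
J = πd⁴/32 = π(0.0489)⁴/32 = 5.614×10^-7 m⁴.
θ = T·L/(G·J) = 795.6 × 0.611 / (16.1×10⁹ × 5.614×10^-7) = 0.05379 rad.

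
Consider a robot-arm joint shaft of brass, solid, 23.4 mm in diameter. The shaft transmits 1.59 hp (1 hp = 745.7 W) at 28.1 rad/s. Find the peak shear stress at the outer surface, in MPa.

16.8 MPa

ω = 28.1 rad/s, so T = P/ω = 1.59×745.7 / 28.10 = 42.19 N·m.
J = πd⁴/32 = π(0.0234)⁴/32 = 2.943×10^-8 m⁴.
τ_max = T·r/J = 42.19 × 0.0117 / 2.943×10^-8 = 1.677×10^7 Pa.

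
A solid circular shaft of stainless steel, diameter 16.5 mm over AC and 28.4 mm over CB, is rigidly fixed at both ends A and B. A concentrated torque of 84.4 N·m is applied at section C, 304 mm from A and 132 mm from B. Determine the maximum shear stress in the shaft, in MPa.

Compatibility: T_A·a/J_AC = T_B·b/J_CB with T_A + T_B = T₀.
J_AC = 7.28×10^-9 m⁴, J_CB = 6.39×10^-8 m⁴, so T_A = T₀·(J_AC/a)/((J_AC/a)+(J_CB/b)) = 3.979 N·m, T_B = 80.42 N·m.
τ in each portion: τ_AC = 4.51×10^6 Pa, τ_CB = 1.79×10^7 Pa; maximum is in CB.
τ_max = T_CB·r/J = 80.42·0.0142/6.39×10^-8 = 1.788×10^7 Pa.

17.9 MPa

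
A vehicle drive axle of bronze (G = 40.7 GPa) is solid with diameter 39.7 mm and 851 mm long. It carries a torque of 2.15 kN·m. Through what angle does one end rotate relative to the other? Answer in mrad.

184 mrad

J = πd⁴/32 = π(0.0397)⁴/32 = 2.439×10^-7 m⁴.
θ = T·L/(G·J) = 2150 × 0.851 / (40.7×10⁹ × 2.439×10^-7) = 0.1843 rad.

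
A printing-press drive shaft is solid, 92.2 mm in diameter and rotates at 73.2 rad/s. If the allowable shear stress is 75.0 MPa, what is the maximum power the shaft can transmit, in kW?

845 kW

J = πd⁴/32 = π(0.0922)⁴/32 = 7.095×10^-6 m⁴.
T_max = τ_allow·J/r = 7.50×10^7 × 7.095×10^-6 / 0.0461 = 11540 N·m.
ω = 73.2 rad/s, so P_max = T_max·ω = 8.449×10^5 W.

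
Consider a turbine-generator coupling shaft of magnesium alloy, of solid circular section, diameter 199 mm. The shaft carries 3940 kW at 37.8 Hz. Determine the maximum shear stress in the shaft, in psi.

ω = 2π·37.8 = 237.5 rad/s, so T = P/ω = 3940×10³ / 237.5 = 16590 N·m.
J = πd⁴/32 = π(0.199)⁴/32 = 1.540×10^-4 m⁴.
τ_max = T·r/J = 16590 × 0.0995 / 1.540×10^-4 = 1.072×10^7 Pa.

1550 psi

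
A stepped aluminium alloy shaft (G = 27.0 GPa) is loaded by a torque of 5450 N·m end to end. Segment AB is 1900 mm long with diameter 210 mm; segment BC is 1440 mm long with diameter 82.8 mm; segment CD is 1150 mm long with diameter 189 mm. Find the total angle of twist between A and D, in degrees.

J_AB = π(0.210)⁴/32 = 1.91×10^-4 m⁴; J_BC = π(0.0828)⁴/32 = 4.61×10^-6 m⁴; J_CD = π(0.189)⁴/32 = 1.25×10^-4 m⁴.
θ = (T/G)·Σ L_i/J_i = (5450/27.0×10⁹)·(1.90/1.91×10^-4 + 1.44/4.61×10^-6 + 1.15/1.25×10^-4) = 0.06685 rad.

3.83°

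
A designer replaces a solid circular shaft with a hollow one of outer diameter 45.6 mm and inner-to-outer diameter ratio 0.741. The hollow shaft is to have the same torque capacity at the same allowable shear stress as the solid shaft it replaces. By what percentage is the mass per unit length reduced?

42.7 %

Equal τ_max and T ⇒ the solid shaft needs d_s³ = d_o³(1−k⁴), so d_s = 45.6·(1−0.741⁴)^(1/3) = 40.46 mm.
Area ratio A_h/A_s = d_o²(1−k²)/d_s² = (1−k²)/(1−k⁴)^(2/3) = 0.5728.
Mass saving = 1 − 0.5728 = 42.7 %.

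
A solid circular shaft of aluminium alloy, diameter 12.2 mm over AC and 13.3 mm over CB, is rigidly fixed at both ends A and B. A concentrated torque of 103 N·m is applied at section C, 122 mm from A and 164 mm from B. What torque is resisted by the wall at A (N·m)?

Compatibility: T_A·a/J_AC = T_B·b/J_CB with T_A + T_B = T₀.
J_AC = 2.17×10^-9 m⁴, J_CB = 3.07×10^-9 m⁴, so T_A = T₀·(J_AC/a)/((J_AC/a)+(J_CB/b)) = 50.23 N·m, T_B = 52.77 N·m.

50.2 N·m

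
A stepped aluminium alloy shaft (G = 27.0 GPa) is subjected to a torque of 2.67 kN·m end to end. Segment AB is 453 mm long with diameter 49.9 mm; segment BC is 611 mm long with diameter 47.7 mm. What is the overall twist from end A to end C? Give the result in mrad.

J_AB = π(0.0499)⁴/32 = 6.09×10^-7 m⁴; J_BC = π(0.0477)⁴/32 = 5.08×10^-7 m⁴.
θ = (T/G)·Σ L_i/J_i = (2670/27.0×10⁹)·(0.453/6.09×10^-7 + 0.611/5.08×10^-7) = 0.1925 rad.

192 mrad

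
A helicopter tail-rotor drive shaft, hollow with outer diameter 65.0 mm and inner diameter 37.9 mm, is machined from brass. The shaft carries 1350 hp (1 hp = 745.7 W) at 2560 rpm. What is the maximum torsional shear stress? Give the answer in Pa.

ω = 2π·2560/60 = 268.1 rad/s, so T = P/ω = 1350×745.7 / 268.1 = 3755 N·m.
J = π(d_o⁴ − d_i⁴)/32 = π(0.0650⁴ − 0.0379⁴)/32 = 1.550×10^-6 m⁴.
τ_max = T·r/J = 3755 × 0.0325 / 1.550×10^-6 = 7.874×10^7 Pa.

7.87e7 Pa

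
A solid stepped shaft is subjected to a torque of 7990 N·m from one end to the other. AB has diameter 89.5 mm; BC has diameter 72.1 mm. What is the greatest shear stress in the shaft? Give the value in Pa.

Under the same torque, τ_max = 16T/(πd³) is largest where d is smallest — segment BC (d = 72.1 mm).
τ_max = 16·7990/(π·(0.0721)³) = 1.086×10^8 Pa.

1.09e8 Pa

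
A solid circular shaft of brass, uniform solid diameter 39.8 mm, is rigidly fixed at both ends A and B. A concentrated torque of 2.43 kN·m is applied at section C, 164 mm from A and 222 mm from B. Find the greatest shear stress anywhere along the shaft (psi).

With uniform GJ and both ends fixed, compatibility θ_AC = θ_CB gives T_A·a = T_B·b, together with T_A + T_B = T₀.
T_A = T₀·b/(a+b) = 2430·222/386.0 = 1398 N·m; T_B = 1032 N·m.
τ in each portion: τ_AC = 1.13×10^8 Pa, τ_CB = 8.34×10^7 Pa; maximum is in AC.
τ_max = T_AC·r/J = 1398·0.0199/2.46×10^-7 = 1.129×10^8 Pa.

16400 psi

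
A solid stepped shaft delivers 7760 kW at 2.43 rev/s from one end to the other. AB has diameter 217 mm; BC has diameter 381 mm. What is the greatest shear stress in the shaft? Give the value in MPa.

ω = 2π·2.43 = 15.27 rad/s, so T = P/ω = 7760×10³ / 15.27 = 508200 N·m.
Under the same torque, τ_max = 16T/(πd³) is largest where d is smallest — segment AB (d = 217 mm).
τ_max = 16·508200/(π·(0.217)³) = 2.533×10^8 Pa.

253 MPa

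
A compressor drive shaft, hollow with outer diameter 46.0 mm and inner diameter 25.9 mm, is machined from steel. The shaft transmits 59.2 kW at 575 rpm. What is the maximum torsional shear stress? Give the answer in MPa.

57.2 MPa

ω = 2π·575/60 = 60.21 rad/s, so T = P/ω = 59.2×10³ / 60.21 = 983.2 N·m.
J = π(d_o⁴ − d_i⁴)/32 = π(0.0460⁴ − 0.0259⁴)/32 = 3.954×10^-7 m⁴.
τ_max = T·r/J = 983.2 × 0.0230 / 3.954×10^-7 = 5.719×10^7 Pa.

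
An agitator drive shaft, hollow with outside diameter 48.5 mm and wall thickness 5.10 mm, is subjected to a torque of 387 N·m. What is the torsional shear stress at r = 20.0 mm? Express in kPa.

J = π(d_o⁴ − d_i⁴)/32 = π(0.0485⁴ − 0.0383⁴)/32 = 3.320×10^-7 m⁴.
Shear stress varies linearly with radius: τ = T·r/J = 387.0 × 0.0200 / 3.320×10^-7 = 2.332×10^7 Pa.

23300 kPa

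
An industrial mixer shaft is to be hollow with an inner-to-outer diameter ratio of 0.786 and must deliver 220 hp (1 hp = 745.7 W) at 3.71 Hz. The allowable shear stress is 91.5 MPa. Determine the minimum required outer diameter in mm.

85.9 mm

ω = 2π·3.71 = 23.31 rad/s, so T = P/ω = 220×745.7 / 23.31 = 7038 N·m.
For a hollow shaft with d_i/d_o = 0.786: τ_max = 16T/(π d_o³ (1−k⁴)), so d_o = [16T/(π τ_allow (1−k⁴))]^(1/3) = [16·7038/(π·9.15×10^7·0.6183)]^(1/3) = 0.08589 m.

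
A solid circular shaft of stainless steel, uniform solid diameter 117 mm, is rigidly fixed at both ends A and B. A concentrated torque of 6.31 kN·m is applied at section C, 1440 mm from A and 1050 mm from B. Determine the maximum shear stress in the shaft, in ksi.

With uniform GJ and both ends fixed, compatibility θ_AC = θ_CB gives T_A·a = T_B·b, together with T_A + T_B = T₀.
T_A = T₀·b/(a+b) = 6310·1050/2490 = 2661 N·m; T_B = 3649 N·m.
τ in each portion: τ_AC = 8.46×10^6 Pa, τ_CB = 1.16×10^7 Pa; maximum is in CB.
τ_max = T_CB·r/J = 3649·0.0585/1.84×10^-5 = 1.160×10^7 Pa.

1.68 ksi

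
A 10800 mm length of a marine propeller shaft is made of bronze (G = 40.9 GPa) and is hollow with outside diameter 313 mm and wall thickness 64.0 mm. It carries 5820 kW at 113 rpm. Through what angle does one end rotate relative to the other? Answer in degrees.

ω = 2π·113/60 = 11.83 rad/s, so T = P/ω = 5820×10³ / 11.83 = 491800 N·m.
J = π(d_o⁴ − d_i⁴)/32 = π(0.313⁴ − 0.185⁴)/32 = 8.273×10^-4 m⁴.
θ = T·L/(G·J) = 491800 × 10.8 / (40.9×10⁹ × 8.273×10^-4) = 0.1570 rad.

8.99°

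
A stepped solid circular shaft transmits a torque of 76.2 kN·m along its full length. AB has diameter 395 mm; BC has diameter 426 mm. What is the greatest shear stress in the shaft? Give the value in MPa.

Under the same torque, τ_max = 16T/(πd³) is largest where d is smallest — segment AB (d = 395 mm).
τ_max = 16·76200/(π·(0.395)³) = 6.297×10^6 Pa.

6.30 MPa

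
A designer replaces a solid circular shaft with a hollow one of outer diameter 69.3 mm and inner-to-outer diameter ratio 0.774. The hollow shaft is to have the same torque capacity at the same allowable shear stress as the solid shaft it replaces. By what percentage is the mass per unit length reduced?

46.1 %

Equal τ_max and T ⇒ the solid shaft needs d_s³ = d_o³(1−k⁴), so d_s = 69.3·(1−0.774⁴)^(1/3) = 59.76 mm.
Area ratio A_h/A_s = d_o²(1−k²)/d_s² = (1−k²)/(1−k⁴)^(2/3) = 0.5392.
Mass saving = 1 − 0.5392 = 46.1 %.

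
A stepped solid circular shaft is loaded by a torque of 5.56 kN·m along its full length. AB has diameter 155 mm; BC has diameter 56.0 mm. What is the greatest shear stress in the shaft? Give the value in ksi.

23.4 ksi

Under the same torque, τ_max = 16T/(πd³) is largest where d is smallest — segment BC (d = 56.0 mm).
τ_max = 16·5560/(π·(0.0560)³) = 1.612×10^8 Pa.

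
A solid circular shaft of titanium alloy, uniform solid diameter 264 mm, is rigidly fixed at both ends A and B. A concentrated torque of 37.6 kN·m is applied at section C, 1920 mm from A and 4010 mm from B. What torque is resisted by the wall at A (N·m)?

25400 N·m

With uniform GJ and both ends fixed, compatibility θ_AC = θ_CB gives T_A·a = T_B·b, together with T_A + T_B = T₀.
T_A = T₀·b/(a+b) = 37600·4010/5930 = 25430 N·m; T_B = 12170 N·m.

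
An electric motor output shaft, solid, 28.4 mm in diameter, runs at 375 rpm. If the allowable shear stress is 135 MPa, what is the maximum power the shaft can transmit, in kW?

J = πd⁴/32 = π(0.0284)⁴/32 = 6.387×10^-8 m⁴.
T_max = τ_allow·J/r = 1.35×10^8 × 6.387×10^-8 / 0.0142 = 607.2 N·m.
ω = 2π·375/60 = 39.27 rad/s, so P_max = T_max·ω = 2.384×10^4 W.

23.8 kW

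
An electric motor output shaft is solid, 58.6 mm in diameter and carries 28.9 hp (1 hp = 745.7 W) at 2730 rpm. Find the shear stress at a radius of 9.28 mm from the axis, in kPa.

604 kPa

ω = 2π·2730/60 = 285.9 rad/s, so T = P/ω = 28.9×745.7 / 285.9 = 75.38 N·m.
J = πd⁴/32 = π(0.0586)⁴/32 = 1.158×10^-6 m⁴.
Shear stress varies linearly with radius: τ = T·r/J = 75.38 × 0.00928 / 1.158×10^-6 = 6.043×10^5 Pa.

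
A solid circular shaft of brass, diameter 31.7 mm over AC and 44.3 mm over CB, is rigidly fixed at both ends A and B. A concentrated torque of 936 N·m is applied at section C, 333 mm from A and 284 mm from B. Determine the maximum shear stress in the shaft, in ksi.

Compatibility: T_A·a/J_AC = T_B·b/J_CB with T_A + T_B = T₀.
J_AC = 9.91×10^-8 m⁴, J_CB = 3.78×10^-7 m⁴, so T_A = T₀·(J_AC/a)/((J_AC/a)+(J_CB/b)) = 171.1 N·m, T_B = 764.9 N·m.
τ in each portion: τ_AC = 2.73×10^7 Pa, τ_CB = 4.48×10^7 Pa; maximum is in CB.
τ_max = T_CB·r/J = 764.9·0.0221/3.78×10^-7 = 4.481×10^7 Pa.

6.50 ksi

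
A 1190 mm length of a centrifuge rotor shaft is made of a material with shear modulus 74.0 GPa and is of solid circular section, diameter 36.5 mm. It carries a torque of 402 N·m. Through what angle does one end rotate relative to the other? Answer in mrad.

J = πd⁴/32 = π(0.0365)⁴/32 = 1.742×10^-7 m⁴.
θ = T·L/(G·J) = 402.0 × 1.19 / (74.0×10⁹ × 1.742×10^-7) = 0.03710 rad.

37.1 mrad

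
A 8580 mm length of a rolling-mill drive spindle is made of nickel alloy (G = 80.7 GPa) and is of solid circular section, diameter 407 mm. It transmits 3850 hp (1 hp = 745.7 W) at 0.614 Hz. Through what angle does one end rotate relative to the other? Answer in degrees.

ω = 2π·0.614 = 3.858 rad/s, so T = P/ω = 3850×745.7 / 3.858 = 744200 N·m.
J = πd⁴/32 = π(0.407)⁴/32 = 2.694×10^-3 m⁴.
θ = T·L/(G·J) = 744200 × 8.58 / (80.7×10⁹ × 2.694×10^-3) = 0.02937 rad.

1.68°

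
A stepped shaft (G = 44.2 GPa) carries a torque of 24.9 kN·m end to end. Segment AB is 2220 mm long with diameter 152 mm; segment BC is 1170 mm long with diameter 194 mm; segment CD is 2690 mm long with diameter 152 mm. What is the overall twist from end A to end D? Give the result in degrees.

J_AB = π(0.152)⁴/32 = 5.24×10^-5 m⁴; J_BC = π(0.194)⁴/32 = 1.39×10^-4 m⁴; J_CD = π(0.152)⁴/32 = 5.24×10^-5 m⁴.
θ = (T/G)·Σ L_i/J_i = (24900/44.2×10⁹)·(2.22/5.24×10^-5 + 1.17/1.39×10^-4 + 2.69/5.24×10^-5) = 0.05752 rad.

3.30°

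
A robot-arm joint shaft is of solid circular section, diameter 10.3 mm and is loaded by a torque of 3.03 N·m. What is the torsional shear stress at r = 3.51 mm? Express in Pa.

9.63e6 Pa

J = πd⁴/32 = π(0.0103)⁴/32 = 1.105×10^-9 m⁴.
Shear stress varies linearly with radius: τ = T·r/J = 3.030 × 0.00351 / 1.105×10^-9 = 9.625×10^6 Pa.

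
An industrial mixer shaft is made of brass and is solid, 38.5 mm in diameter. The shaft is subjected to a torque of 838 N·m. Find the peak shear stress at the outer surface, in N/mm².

J = πd⁴/32 = π(0.0385)⁴/32 = 2.157×10^-7 m⁴.
τ_max = T·r/J = 838.0 × 0.0192 / 2.157×10^-7 = 7.479×10^7 Pa.

74.8 N/mm²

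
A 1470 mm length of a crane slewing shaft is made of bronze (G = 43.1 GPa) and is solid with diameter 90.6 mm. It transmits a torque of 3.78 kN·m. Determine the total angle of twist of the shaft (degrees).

J = πd⁴/32 = π(0.0906)⁴/32 = 6.615×10^-6 m⁴.
θ = T·L/(G·J) = 3780 × 1.47 / (43.1×10⁹ × 6.615×10^-6) = 0.01949 rad.

1.12°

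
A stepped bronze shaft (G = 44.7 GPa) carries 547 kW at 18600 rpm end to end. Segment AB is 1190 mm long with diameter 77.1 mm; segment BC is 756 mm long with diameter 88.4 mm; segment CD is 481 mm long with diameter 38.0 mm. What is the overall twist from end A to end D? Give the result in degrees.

ω = 2π·18600/60 = 1948 rad/s, so T = P/ω = 547×10³ / 1948 = 280.8 N·m.
J_AB = π(0.0771)⁴/32 = 3.47×10^-6 m⁴; J_BC = π(0.0884)⁴/32 = 6.00×10^-6 m⁴; J_CD = π(0.0380)⁴/32 = 2.05×10^-7 m⁴.
θ = (T/G)·Σ L_i/J_i = (280.8/44.7×10⁹)·(1.19/3.47×10^-6 + 0.756/6.00×10^-6 + 0.481/2.05×10^-7) = 0.01771 rad.

1.01°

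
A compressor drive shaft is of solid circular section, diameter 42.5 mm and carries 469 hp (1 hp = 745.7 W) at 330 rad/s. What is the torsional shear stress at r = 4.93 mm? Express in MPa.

ω = 330 rad/s, so T = P/ω = 469×745.7 / 330.0 = 1060 N·m.
J = πd⁴/32 = π(0.0425)⁴/32 = 3.203×10^-7 m⁴.
Shear stress varies linearly with radius: τ = T·r/J = 1060 × 0.00493 / 3.203×10^-7 = 1.631×10^7 Pa.

16.3 MPa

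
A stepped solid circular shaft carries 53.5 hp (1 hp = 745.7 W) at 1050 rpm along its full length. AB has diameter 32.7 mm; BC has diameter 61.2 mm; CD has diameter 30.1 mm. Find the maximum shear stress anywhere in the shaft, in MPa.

67.8 MPa

ω = 2π·1050/60 = 110.0 rad/s, so T = P/ω = 53.5×745.7 / 110.0 = 362.8 N·m.
Under the same torque, τ_max = 16T/(πd³) is largest where d is smallest — segment CD (d = 30.1 mm).
τ_max = 16·362.8/(π·(0.0301)³) = 6.776×10^7 Pa.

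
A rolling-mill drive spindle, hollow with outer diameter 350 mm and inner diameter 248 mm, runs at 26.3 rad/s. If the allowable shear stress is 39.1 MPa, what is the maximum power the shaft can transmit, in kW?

6470 kW

J = π(d_o⁴ − d_i⁴)/32 = π(0.350⁴ − 0.248⁴)/32 = 1.102×10^-3 m⁴.
T_max = τ_allow·J/r = 3.91×10^7 × 1.102×10^-3 / 0.175 = 246200 N·m.
ω = 26.3 rad/s, so P_max = T_max·ω = 6.475×10^6 W.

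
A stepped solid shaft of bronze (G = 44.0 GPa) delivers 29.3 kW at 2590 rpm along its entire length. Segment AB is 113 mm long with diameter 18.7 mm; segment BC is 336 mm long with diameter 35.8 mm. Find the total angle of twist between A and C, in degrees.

1.62°

ω = 2π·2590/60 = 271.2 rad/s, so T = P/ω = 29.3×10³ / 271.2 = 108.0 N·m.
J_AB = π(0.0187)⁴/32 = 1.20×10^-8 m⁴; J_BC = π(0.0358)⁴/32 = 1.61×10^-7 m⁴.
θ = (T/G)·Σ L_i/J_i = (108.0/44.0×10⁹)·(0.113/1.20×10^-8 + 0.336/1.61×10^-7) = 0.02823 rad.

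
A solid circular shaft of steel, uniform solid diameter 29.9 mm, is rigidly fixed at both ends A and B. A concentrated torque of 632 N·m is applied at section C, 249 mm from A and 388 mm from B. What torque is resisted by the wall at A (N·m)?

385 N·m

With uniform GJ and both ends fixed, compatibility θ_AC = θ_CB gives T_A·a = T_B·b, together with T_A + T_B = T₀.
T_A = T₀·b/(a+b) = 632.0·388/637.0 = 385.0 N·m; T_B = 247.0 N·m.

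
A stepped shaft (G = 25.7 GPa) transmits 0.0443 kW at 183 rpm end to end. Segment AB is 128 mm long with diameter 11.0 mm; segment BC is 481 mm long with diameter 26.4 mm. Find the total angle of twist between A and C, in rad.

ω = 2π·183/60 = 19.16 rad/s, so T = P/ω = 0.0443×10³ / 19.16 = 2.312 N·m.
J_AB = π(0.0110)⁴/32 = 1.44×10^-9 m⁴; J_BC = π(0.0264)⁴/32 = 4.77×10^-8 m⁴.
θ = (T/G)·Σ L_i/J_i = (2.312/25.7×10⁹)·(0.128/1.44×10^-9 + 0.481/4.77×10^-8) = 8.917×10^-3 rad.

0.00892 rad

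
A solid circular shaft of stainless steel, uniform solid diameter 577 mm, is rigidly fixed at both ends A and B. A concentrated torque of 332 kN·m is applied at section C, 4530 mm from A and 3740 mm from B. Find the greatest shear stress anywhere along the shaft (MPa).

With uniform GJ and both ends fixed, compatibility θ_AC = θ_CB gives T_A·a = T_B·b, together with T_A + T_B = T₀.
T_A = T₀·b/(a+b) = 332000·3740/8270 = 150100 N·m; T_B = 181900 N·m.
τ in each portion: τ_AC = 3.98×10^6 Pa, τ_CB = 4.82×10^6 Pa; maximum is in CB.
τ_max = T_CB·r/J = 181900·0.288/0.0109 = 4.821×10^6 Pa.

4.82 MPa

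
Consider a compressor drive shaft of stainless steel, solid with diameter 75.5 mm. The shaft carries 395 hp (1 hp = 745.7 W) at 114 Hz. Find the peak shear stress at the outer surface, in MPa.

ω = 2π·114 = 716.3 rad/s, so T = P/ω = 395×745.7 / 716.3 = 411.2 N·m.
J = πd⁴/32 = π(0.0755)⁴/32 = 3.190×10^-6 m⁴.
τ_max = T·r/J = 411.2 × 0.0377 / 3.190×10^-6 = 4.866×10^6 Pa.

4.87 MPa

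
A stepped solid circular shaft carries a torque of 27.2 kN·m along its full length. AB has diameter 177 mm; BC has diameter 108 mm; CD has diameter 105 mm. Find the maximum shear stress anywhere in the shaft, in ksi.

Under the same torque, τ_max = 16T/(πd³) is largest where d is smallest — segment CD (d = 105 mm).
τ_max = 16·27200/(π·(0.105)³) = 1.197×10^8 Pa.

17.4 ksi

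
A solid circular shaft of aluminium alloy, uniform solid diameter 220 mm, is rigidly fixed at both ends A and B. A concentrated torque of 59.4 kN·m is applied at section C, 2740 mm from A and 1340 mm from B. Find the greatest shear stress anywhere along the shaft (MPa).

19.1 MPa

With uniform GJ and both ends fixed, compatibility θ_AC = θ_CB gives T_A·a = T_B·b, together with T_A + T_B = T₀.
T_A = T₀·b/(a+b) = 59400·1340/4080 = 19510 N·m; T_B = 39890 N·m.
τ in each portion: τ_AC = 9.33×10^6 Pa, τ_CB = 1.91×10^7 Pa; maximum is in CB.
τ_max = T_CB·r/J = 39890·0.110/2.30×10^-4 = 1.908×10^7 Pa.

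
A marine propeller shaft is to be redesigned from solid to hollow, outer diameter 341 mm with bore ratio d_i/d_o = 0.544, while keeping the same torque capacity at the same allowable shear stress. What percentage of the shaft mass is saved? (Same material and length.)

Equal τ_max and T ⇒ the solid shaft needs d_s³ = d_o³(1−k⁴), so d_s = 341·(1−0.544⁴)^(1/3) = 330.7 mm.
Area ratio A_h/A_s = d_o²(1−k²)/d_s² = (1−k²)/(1−k⁴)^(2/3) = 0.7484.
Mass saving = 1 − 0.7484 = 25.2 %.

25.2 %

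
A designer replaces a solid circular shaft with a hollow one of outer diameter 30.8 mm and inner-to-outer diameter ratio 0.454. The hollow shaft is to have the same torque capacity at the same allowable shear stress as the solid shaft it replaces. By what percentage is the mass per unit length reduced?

18.3 %

Equal τ_max and T ⇒ the solid shaft needs d_s³ = d_o³(1−k⁴), so d_s = 30.8·(1−0.454⁴)^(1/3) = 30.36 mm.
Area ratio A_h/A_s = d_o²(1−k²)/d_s² = (1−k²)/(1−k⁴)^(2/3) = 0.8172.
Mass saving = 1 − 0.8172 = 18.3 %.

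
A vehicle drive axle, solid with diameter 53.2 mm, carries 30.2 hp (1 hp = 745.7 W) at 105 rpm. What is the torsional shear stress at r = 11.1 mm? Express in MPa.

28.9 MPa

ω = 2π·105/60 = 11.00 rad/s, so T = P/ω = 30.2×745.7 / 11.00 = 2048 N·m.
J = πd⁴/32 = π(0.0532)⁴/32 = 7.864×10^-7 m⁴.
Shear stress varies linearly with radius: τ = T·r/J = 2048 × 0.0111 / 7.864×10^-7 = 2.891×10^7 Pa.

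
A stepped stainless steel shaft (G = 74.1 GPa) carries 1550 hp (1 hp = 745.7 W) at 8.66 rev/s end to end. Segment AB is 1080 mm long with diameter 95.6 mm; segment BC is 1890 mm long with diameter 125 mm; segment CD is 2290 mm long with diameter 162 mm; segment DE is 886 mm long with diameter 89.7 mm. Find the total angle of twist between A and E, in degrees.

ω = 2π·8.66 = 54.41 rad/s, so T = P/ω = 1550×745.7 / 54.41 = 21240 N·m.
J_AB = π(0.0956)⁴/32 = 8.20×10^-6 m⁴; J_BC = π(0.125)⁴/32 = 2.40×10^-5 m⁴; J_CD = π(0.162)⁴/32 = 6.76×10^-5 m⁴; J_DE = π(0.0897)⁴/32 = 6.36×10^-6 m⁴.
θ = (T/G)·Σ L_i/J_i = (21240/74.1×10⁹)·(1.08/8.20×10^-6 + 1.89/2.40×10^-5 + 2.29/6.76×10^-5 + 0.886/6.36×10^-6) = 0.1100 rad.

6.30°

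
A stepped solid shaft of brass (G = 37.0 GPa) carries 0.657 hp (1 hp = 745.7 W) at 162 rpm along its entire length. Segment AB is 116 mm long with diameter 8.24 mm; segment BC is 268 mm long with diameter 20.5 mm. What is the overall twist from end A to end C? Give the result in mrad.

ω = 2π·162/60 = 16.96 rad/s, so T = P/ω = 0.657×745.7 / 16.96 = 28.88 N·m.
J_AB = π(0.00824)⁴/32 = 4.53×10^-10 m⁴; J_BC = π(0.0205)⁴/32 = 1.73×10^-8 m⁴.
θ = (T/G)·Σ L_i/J_i = (28.88/37.0×10⁹)·(0.116/4.53×10^-10 + 0.268/1.73×10^-8) = 0.2121 rad.

212 mrad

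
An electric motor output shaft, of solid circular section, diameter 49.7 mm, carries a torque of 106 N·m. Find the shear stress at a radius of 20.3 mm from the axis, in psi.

521 psi

J = πd⁴/32 = π(0.0497)⁴/32 = 5.990×10^-7 m⁴.
Shear stress varies linearly with radius: τ = T·r/J = 106.0 × 0.0203 / 5.990×10^-7 = 3.592×10^6 Pa.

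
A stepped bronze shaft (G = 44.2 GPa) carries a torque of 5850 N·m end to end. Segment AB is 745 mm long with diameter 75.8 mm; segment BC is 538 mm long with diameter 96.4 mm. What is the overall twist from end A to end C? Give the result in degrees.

2.22°

J_AB = π(0.0758)⁴/32 = 3.24×10^-6 m⁴; J_BC = π(0.0964)⁴/32 = 8.48×10^-6 m⁴.
θ = (T/G)·Σ L_i/J_i = (5850/44.2×10⁹)·(0.745/3.24×10^-6 + 0.538/8.48×10^-6) = 0.03882 rad.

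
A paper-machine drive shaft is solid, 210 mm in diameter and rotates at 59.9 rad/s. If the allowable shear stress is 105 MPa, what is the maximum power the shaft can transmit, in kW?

11400 kW

J = πd⁴/32 = π(0.210)⁴/32 = 1.909×10^-4 m⁴.
T_max = τ_allow·J/r = 1.05×10^8 × 1.909×10^-4 / 0.105 = 190900 N·m.
ω = 59.9 rad/s, so P_max = T_max·ω = 1.144×10^7 W.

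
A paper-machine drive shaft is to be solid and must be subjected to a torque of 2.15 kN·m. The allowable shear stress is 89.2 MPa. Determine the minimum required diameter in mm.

For a solid shaft τ_max = 16T/(πd³), so d = (16T/(π τ_allow))^(1/3) = (16·2150/(π·8.92×10^7))^(1/3) = 0.04970 m.

49.7 mm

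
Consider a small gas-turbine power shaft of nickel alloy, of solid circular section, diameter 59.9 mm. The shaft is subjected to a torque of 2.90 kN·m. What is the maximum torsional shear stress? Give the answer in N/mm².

J = πd⁴/32 = π(0.0599)⁴/32 = 1.264×10^-6 m⁴.
τ_max = T·r/J = 2900 × 0.0300 / 1.264×10^-6 = 6.872×10^7 Pa.

68.7 N/mm²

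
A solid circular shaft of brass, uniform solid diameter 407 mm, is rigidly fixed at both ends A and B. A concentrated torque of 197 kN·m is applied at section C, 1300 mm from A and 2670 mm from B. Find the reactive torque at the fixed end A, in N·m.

132000 N·m

With uniform GJ and both ends fixed, compatibility θ_AC = θ_CB gives T_A·a = T_B·b, together with T_A + T_B = T₀.
T_A = T₀·b/(a+b) = 197000·2670/3970 = 132500 N·m; T_B = 64510 N·m.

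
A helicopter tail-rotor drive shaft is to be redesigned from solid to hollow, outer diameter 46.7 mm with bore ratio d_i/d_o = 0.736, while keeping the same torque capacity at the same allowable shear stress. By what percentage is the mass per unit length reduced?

Equal τ_max and T ⇒ the solid shaft needs d_s³ = d_o³(1−k⁴), so d_s = 46.7·(1−0.736⁴)^(1/3) = 41.59 mm.
Area ratio A_h/A_s = d_o²(1−k²)/d_s² = (1−k²)/(1−k⁴)^(2/3) = 0.5777.
Mass saving = 1 − 0.5777 = 42.2 %.

42.2 %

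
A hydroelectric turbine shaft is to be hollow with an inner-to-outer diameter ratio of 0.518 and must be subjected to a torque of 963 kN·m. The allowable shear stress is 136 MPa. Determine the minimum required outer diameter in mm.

339 mm

For a hollow shaft with d_i/d_o = 0.518: τ_max = 16T/(π d_o³ (1−k⁴)), so d_o = [16T/(π τ_allow (1−k⁴))]^(1/3) = [16·963000/(π·1.36×10^8·0.9280)]^(1/3) = 0.3387 m.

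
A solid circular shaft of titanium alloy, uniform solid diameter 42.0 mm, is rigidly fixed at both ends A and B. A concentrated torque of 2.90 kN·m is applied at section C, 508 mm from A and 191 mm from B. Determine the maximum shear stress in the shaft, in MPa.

With uniform GJ and both ends fixed, compatibility θ_AC = θ_CB gives T_A·a = T_B·b, together with T_A + T_B = T₀.
T_A = T₀·b/(a+b) = 2900·191/699.0 = 792.4 N·m; T_B = 2108 N·m.
τ in each portion: τ_AC = 5.45×10^7 Pa, τ_CB = 1.45×10^8 Pa; maximum is in CB.
τ_max = T_CB·r/J = 2108·0.0210/3.05×10^-7 = 1.449×10^8 Pa.

145 MPa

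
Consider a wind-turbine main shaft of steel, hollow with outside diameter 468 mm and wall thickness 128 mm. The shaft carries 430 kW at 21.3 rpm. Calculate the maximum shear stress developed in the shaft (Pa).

1.00e7 Pa

ω = 2π·21.3/60 = 2.231 rad/s, so T = P/ω = 430×10³ / 2.231 = 192800 N·m.
J = π(d_o⁴ − d_i⁴)/32 = π(0.468⁴ − 0.212⁴)/32 = 4.511×10^-3 m⁴.
τ_max = T·r/J = 192800 × 0.234 / 4.511×10^-3 = 9.999×10^6 Pa.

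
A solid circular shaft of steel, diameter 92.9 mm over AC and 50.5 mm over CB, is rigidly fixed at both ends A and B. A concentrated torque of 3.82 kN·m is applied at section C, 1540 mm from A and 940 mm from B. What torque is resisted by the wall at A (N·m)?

Compatibility: T_A·a/J_AC = T_B·b/J_CB with T_A + T_B = T₀.
J_AC = 7.31×10^-6 m⁴, J_CB = 6.39×10^-7 m⁴, so T_A = T₀·(J_AC/a)/((J_AC/a)+(J_CB/b)) = 3342 N·m, T_B = 478.1 N·m.

3340 N·m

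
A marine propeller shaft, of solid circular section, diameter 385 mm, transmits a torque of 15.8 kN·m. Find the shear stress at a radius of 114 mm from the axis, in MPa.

J = πd⁴/32 = π(0.385)⁴/32 = 2.157×10^-3 m⁴.
Shear stress varies linearly with radius: τ = T·r/J = 15800 × 0.114 / 2.157×10^-3 = 8.351×10^5 Pa.

0.835 MPa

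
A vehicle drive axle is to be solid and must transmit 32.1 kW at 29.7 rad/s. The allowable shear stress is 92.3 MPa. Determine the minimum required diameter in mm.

39.1 mm

ω = 29.7 rad/s, so T = P/ω = 32.1×10³ / 29.70 = 1081 N·m.
For a solid shaft τ_max = 16T/(πd³), so d = (16T/(π τ_allow))^(1/3) = (16·1081/(π·9.23×10^7))^(1/3) = 0.03907 m.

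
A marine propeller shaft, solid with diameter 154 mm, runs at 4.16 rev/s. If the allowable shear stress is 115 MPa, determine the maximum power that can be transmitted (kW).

J = πd⁴/32 = π(0.154)⁴/32 = 5.522×10^-5 m⁴.
T_max = τ_allow·J/r = 1.15×10^8 × 5.522×10^-5 / 0.0770 = 82470 N·m.
ω = 2π·4.16 = 26.14 rad/s, so P_max = T_max·ω = 2.156×10^6 W.

2160 kW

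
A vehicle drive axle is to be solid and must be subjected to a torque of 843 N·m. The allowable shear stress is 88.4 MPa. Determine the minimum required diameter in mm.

For a solid shaft τ_max = 16T/(πd³), so d = (16T/(π τ_allow))^(1/3) = (16·843.0/(π·8.84×10^7))^(1/3) = 0.03649 m.

36.5 mm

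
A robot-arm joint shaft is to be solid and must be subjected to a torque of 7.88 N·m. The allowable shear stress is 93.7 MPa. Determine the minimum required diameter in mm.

7.54 mm

For a solid shaft τ_max = 16T/(πd³), so d = (16T/(π τ_allow))^(1/3) = (16·7.880/(π·9.37×10^7))^(1/3) = 0.007538 m.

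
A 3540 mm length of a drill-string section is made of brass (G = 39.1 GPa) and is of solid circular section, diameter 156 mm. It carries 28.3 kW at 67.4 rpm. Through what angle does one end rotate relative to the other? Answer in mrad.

6.24 mrad

ω = 2π·67.4/60 = 7.058 rad/s, so T = P/ω = 28.3×10³ / 7.058 = 4010 N·m.
J = πd⁴/32 = π(0.156)⁴/32 = 5.814×10^-5 m⁴.
θ = T·L/(G·J) = 4010 × 3.54 / (39.1×10⁹ × 5.814×10^-5) = 6.243×10^-3 rad.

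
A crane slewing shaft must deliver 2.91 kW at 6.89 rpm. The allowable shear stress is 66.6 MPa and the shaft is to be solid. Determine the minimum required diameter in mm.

ω = 2π·6.89/60 = 0.7215 rad/s, so T = P/ω = 2.91×10³ / 0.7215 = 4033 N·m.
For a solid shaft τ_max = 16T/(πd³), so d = (16T/(π τ_allow))^(1/3) = (16·4033/(π·6.66×10^7))^(1/3) = 0.06756 m.

67.6 mm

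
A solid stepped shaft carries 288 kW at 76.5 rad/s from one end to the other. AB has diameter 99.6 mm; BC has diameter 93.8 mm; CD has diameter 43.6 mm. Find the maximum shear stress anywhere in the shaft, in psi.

33600 psi

ω = 76.5 rad/s, so T = P/ω = 288×10³ / 76.50 = 3765 N·m.
Under the same torque, τ_max = 16T/(πd³) is largest where d is smallest — segment CD (d = 43.6 mm).
τ_max = 16·3765/(π·(0.0436)³) = 2.313×10^8 Pa.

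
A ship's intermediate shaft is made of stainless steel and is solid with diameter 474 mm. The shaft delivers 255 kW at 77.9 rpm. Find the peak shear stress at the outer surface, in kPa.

ω = 2π·77.9/60 = 8.158 rad/s, so T = P/ω = 255×10³ / 8.158 = 31260 N·m.
J = πd⁴/32 = π(0.474)⁴/32 = 4.956×10^-3 m⁴.
τ_max = T·r/J = 31260 × 0.237 / 4.956×10^-3 = 1.495×10^6 Pa.

1490 kPa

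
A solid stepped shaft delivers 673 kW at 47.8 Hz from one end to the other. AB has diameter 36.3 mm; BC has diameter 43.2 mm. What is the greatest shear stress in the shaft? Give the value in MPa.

239 MPa

ω = 2π·47.8 = 300.3 rad/s, so T = P/ω = 673×10³ / 300.3 = 2241 N·m.
Under the same torque, τ_max = 16T/(πd³) is largest where d is smallest — segment AB (d = 36.3 mm).
τ_max = 16·2241/(π·(0.0363)³) = 2.386×10^8 Pa.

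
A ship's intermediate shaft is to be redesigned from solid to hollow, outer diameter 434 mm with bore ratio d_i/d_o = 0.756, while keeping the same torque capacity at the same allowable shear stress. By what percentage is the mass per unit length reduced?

Equal τ_max and T ⇒ the solid shaft needs d_s³ = d_o³(1−k⁴), so d_s = 434·(1−0.756⁴)^(1/3) = 380.4 mm.
Area ratio A_h/A_s = d_o²(1−k²)/d_s² = (1−k²)/(1−k⁴)^(2/3) = 0.5577.
Mass saving = 1 − 0.5577 = 44.2 %.

44.2 %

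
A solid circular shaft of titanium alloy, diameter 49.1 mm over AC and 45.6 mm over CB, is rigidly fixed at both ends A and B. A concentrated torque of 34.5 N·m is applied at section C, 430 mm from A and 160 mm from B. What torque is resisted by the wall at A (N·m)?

Compatibility: T_A·a/J_AC = T_B·b/J_CB with T_A + T_B = T₀.
J_AC = 5.71×10^-7 m⁴, J_CB = 4.24×10^-7 m⁴, so T_A = T₀·(J_AC/a)/((J_AC/a)+(J_CB/b)) = 11.50 N·m, T_B = 23.00 N·m.

11.5 N·m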